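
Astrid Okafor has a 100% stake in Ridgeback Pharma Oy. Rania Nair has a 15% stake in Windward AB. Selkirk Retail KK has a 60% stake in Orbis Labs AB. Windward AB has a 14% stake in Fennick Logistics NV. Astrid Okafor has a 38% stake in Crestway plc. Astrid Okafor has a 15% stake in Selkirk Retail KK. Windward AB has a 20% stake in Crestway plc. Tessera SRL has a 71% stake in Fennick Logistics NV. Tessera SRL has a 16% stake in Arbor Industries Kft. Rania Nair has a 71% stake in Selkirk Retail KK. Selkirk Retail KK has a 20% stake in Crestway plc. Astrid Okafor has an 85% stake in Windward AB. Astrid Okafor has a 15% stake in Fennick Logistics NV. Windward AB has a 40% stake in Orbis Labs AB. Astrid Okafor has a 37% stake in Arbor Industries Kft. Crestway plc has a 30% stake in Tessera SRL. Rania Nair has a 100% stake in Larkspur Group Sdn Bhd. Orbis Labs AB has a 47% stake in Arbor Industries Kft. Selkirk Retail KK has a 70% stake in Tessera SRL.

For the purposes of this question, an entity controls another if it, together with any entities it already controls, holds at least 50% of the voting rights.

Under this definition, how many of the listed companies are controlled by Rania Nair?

6

Rania holds 71% of Selkirk, so Rania controls Selkirk.
Selkirk holds 70% of Tessera, so Rania controls Tessera.
Selkirk holds 60% of Orbis, so Rania controls Orbis.
Orbis and Tessera together hold 47% + 16% = 63% of Arbor, so Rania controls Arbor.
Tessera holds 71% of Fennick, so Rania controls Fennick.
Rania holds 100% of Larkspur, so Rania controls Larkspur.
No other company's threshold is met.
Rania controls 6 companies.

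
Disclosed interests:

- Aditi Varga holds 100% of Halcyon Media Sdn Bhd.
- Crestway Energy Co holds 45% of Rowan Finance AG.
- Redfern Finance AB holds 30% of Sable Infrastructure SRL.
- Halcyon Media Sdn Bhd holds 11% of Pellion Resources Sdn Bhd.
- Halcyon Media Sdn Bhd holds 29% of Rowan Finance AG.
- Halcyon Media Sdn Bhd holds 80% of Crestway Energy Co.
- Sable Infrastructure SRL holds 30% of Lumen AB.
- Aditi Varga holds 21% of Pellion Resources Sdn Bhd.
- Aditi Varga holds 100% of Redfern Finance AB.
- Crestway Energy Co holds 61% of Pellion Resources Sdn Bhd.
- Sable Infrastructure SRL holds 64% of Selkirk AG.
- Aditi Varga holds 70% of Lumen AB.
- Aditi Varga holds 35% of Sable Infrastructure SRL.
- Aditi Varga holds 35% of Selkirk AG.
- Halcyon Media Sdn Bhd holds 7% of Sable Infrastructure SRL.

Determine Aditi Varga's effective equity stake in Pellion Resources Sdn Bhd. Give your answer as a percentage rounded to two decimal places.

Aditi reaches Pellion along 3 paths.
Via Halcyon: 100% × 11% = 11%.
Direct stake: 21% = 21%.
Via Halcyon → Crestway: 100% × 80% × 61% = 48.8%.
Total: 11% + 21% + 48.8% = 80.8%.
Rounded: 80.80%.

80.80%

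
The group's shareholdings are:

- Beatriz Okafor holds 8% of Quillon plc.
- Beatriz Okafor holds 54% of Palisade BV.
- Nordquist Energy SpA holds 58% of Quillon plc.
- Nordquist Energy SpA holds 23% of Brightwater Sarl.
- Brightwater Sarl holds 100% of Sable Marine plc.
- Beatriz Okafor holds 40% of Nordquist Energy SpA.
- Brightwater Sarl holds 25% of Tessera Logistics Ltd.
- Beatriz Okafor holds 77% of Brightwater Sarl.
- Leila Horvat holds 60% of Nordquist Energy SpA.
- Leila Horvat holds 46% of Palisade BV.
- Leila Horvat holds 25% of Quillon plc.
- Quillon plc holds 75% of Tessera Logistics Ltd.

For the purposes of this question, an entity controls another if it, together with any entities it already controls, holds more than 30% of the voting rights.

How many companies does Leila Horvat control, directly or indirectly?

4

Leila holds 60% of Nordquist, so Leila controls Nordquist.
Nordquist and Leila together hold 58% + 25% = 83% of Quillon, so Leila controls Quillon.
Leila holds 46% of Palisade, so Leila controls Palisade.
Quillon holds 75% of Tessera, so Leila controls Tessera.
No other company's threshold is met.
Leila controls 4 companies.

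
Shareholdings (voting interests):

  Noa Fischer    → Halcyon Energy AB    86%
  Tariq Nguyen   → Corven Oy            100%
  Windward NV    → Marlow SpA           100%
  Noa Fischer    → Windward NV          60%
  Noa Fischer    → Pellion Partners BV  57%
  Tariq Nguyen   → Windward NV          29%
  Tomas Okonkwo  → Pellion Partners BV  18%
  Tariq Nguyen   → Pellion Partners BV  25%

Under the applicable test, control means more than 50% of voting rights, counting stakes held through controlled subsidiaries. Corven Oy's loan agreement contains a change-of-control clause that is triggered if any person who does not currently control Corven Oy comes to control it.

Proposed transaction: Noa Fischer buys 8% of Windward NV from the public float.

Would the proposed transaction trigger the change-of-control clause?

No

The purchase changes only Noa's holdings, so Noa is the only person who could newly come to control Corven.
Noa holds 60% of Windward, so Noa controls Windward.
Noa holds 57% of Pellion, so Noa controls Pellion.
Windward holds 100% of Marlow, so Noa controls Marlow.
Noa holds 86% of Halcyon, so Noa controls Halcyon.
Neither Noa nor any entity Noa controls holds any voting interest in Corven.
So before the transaction, Noa does not control Corven.
After the purchase, Noa's direct stake in Windward rises to 60% + 8% = 68%.
Noa holds 68% of Windward, so Noa controls Windward.
After the transaction, neither Noa nor any entity Noa controls holds a voting interest in Corven, so Noa still does not control it.
No new person acquires control, so the clause is not triggered.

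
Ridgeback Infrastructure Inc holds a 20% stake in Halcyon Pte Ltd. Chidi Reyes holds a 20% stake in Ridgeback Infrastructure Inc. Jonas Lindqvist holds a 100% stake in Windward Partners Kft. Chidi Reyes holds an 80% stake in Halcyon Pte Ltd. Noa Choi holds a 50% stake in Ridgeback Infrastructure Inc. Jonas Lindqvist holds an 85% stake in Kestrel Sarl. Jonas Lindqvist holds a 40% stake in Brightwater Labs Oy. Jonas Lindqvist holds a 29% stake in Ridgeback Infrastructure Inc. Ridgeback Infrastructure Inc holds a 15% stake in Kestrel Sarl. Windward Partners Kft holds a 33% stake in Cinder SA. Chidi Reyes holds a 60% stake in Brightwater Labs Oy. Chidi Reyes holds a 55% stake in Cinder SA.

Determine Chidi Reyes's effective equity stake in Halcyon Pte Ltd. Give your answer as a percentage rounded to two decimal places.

Chidi reaches Halcyon along 2 paths.
Direct stake: 80% = 80%.
Via Ridgeback: 20% × 20% = 4%.
Total: 80% + 4% = 84%.
Rounded: 84.00%.

84.00%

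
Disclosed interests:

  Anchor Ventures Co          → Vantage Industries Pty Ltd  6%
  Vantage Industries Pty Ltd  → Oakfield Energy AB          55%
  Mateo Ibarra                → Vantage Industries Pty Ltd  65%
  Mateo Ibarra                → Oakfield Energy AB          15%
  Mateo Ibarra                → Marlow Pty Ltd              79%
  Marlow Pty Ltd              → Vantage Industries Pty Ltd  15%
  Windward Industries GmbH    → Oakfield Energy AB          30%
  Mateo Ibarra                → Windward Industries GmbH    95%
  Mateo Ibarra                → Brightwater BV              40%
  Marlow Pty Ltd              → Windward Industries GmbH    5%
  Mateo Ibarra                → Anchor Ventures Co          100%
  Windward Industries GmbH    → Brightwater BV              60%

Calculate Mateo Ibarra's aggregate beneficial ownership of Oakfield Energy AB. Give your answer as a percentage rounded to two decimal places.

90.25%

Mateo reaches Oakfield along 6 paths.
Direct stake: 15% = 15%.
Via Marlow → Windward: 79% × 5% × 30% = 1.185%.
Via Windward: 95% × 30% = 28.5%.
Via Marlow → Vantage: 79% × 15% × 55% = 6.5175%.
Via Vantage: 65% × 55% = 35.75%.
Via Anchor → Vantage: 100% × 6% × 55% = 3.3%.
Total: 15% + 1.185% + 28.5% + 6.5175% + 35.75% + 3.3% = 90.2525%.
Rounded: 90.25%.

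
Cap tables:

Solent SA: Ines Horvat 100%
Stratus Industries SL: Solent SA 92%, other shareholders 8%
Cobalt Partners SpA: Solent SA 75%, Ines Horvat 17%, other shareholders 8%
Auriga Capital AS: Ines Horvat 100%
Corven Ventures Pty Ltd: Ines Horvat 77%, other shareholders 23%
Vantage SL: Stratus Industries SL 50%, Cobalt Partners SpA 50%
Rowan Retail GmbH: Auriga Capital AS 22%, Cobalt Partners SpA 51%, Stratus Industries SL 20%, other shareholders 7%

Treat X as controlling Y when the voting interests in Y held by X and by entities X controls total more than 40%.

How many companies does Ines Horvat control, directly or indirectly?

Ines holds 100% of Solent, so Ines controls Solent.
Solent holds 92% of Stratus, so Ines controls Stratus.
Solent and Ines together hold 75% + 17% = 92% of Cobalt, so Ines controls Cobalt.
Ines holds 100% of Auriga, so Ines controls Auriga.
Ines holds 77% of Corven, so Ines controls Corven.
Stratus and Cobalt together hold 50% + 50% = 100% of Vantage, so Ines controls Vantage.
Auriga and Cobalt and Stratus together hold 22% + 51% + 20% = 93% of Rowan, so Ines controls Rowan.
Ines controls 7 companies.

7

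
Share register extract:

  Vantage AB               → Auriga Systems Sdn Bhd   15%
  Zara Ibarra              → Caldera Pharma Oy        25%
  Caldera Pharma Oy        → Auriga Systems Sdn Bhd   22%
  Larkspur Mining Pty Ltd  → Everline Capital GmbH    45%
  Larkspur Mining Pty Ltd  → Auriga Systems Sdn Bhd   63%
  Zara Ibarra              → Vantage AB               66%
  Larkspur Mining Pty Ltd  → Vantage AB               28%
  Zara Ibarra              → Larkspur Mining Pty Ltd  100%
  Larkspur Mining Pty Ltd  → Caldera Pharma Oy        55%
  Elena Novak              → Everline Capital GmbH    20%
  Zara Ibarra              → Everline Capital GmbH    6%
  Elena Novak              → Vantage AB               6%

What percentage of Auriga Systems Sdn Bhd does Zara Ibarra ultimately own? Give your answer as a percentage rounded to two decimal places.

Zara reaches Auriga along 5 paths.
Via Larkspur → Caldera: 100% × 55% × 22% = 12.1%.
Via Caldera: 25% × 22% = 5.5%.
Via Larkspur → Vantage: 100% × 28% × 15% = 4.2%.
Via Vantage: 66% × 15% = 9.9%.
Via Larkspur: 100% × 63% = 63%.
Total: 12.1% + 5.5% + 4.2% + 9.9% + 63% = 94.7%.
Rounded: 94.70%.

94.70%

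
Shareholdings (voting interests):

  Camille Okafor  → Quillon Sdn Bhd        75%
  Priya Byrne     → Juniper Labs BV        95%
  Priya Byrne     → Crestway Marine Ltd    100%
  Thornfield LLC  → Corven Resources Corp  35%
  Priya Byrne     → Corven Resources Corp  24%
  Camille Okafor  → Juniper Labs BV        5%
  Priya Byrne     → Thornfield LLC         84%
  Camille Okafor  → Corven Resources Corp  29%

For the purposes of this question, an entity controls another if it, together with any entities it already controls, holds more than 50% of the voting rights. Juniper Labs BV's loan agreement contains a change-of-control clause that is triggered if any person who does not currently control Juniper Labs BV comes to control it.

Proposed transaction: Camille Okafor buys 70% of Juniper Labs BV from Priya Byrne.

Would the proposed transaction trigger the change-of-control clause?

The purchase adds only to Camille's holdings (Priya's stake shrinks), so Camille is the only person who could newly come to control Juniper.
Camille holds 75% of Quillon, so Camille controls Quillon.
In Juniper, Camille's side holds only 5%, not > 50%.
So before the transaction, Camille does not control Juniper.
After the purchase, Camille's direct stake in Juniper rises to 5% + 70% = 75%, and Priya's stake falls to 25%.
Camille holds 75% of Juniper, so Camille controls Juniper.
Camille did not control Juniper before and does after, so the clause is triggered.

Yes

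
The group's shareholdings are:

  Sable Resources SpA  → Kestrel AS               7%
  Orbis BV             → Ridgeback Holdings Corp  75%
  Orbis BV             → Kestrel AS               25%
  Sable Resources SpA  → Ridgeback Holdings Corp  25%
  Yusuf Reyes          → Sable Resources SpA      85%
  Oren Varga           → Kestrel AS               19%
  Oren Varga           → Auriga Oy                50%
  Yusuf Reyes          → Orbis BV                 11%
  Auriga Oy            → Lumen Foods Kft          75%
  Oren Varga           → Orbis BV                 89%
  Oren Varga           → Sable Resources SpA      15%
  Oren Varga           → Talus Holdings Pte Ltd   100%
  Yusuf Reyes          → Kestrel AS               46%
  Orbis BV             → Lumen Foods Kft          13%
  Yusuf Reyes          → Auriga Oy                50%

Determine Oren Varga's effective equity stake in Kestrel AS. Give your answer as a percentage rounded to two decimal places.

Oren reaches Kestrel along 3 paths.
Direct stake: 19% = 19%.
Via Orbis: 89% × 25% = 22.25%.
Via Sable: 15% × 7% = 1.05%.
Total: 19% + 22.25% + 1.05% = 42.3%.
Rounded: 42.30%.

42.30%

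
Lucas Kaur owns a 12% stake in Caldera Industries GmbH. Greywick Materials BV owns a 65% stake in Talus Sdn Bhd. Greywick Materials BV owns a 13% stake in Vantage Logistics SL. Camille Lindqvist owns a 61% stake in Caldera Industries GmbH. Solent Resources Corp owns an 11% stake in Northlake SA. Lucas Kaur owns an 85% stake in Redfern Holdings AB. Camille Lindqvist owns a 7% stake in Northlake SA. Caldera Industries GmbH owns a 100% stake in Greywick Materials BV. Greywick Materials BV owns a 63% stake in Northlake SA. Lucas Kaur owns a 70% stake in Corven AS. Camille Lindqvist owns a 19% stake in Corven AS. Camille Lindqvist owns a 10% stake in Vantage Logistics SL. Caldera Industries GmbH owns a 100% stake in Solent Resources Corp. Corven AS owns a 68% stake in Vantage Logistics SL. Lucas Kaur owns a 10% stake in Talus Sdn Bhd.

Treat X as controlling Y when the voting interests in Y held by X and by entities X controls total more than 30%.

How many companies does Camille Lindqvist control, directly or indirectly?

Camille holds 61% of Caldera, so Camille controls Caldera.
Caldera holds 100% of Solent, so Camille controls Solent.
Caldera holds 100% of Greywick, so Camille controls Greywick.
Greywick holds 65% of Talus, so Camille controls Talus.
Greywick and Solent and Camille together hold 63% + 11% + 7% = 81% of Northlake, so Camille controls Northlake.
No other company's threshold is met.
Camille controls 5 companies.

5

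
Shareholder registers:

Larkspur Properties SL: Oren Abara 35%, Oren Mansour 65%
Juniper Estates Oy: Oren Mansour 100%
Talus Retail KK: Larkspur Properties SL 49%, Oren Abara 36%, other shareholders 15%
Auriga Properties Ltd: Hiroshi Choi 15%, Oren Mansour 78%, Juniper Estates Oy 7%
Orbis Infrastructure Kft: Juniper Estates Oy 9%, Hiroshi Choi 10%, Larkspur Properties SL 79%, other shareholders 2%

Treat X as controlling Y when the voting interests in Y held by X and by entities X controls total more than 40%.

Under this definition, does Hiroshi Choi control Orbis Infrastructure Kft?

No

Hiroshi's largest direct stake is 15% in Auriga, which does not meet the threshold, so Hiroshi controls no company.
In Orbis, Hiroshi's side holds only 10%, not > 40%.
So Hiroshi does not control Orbis.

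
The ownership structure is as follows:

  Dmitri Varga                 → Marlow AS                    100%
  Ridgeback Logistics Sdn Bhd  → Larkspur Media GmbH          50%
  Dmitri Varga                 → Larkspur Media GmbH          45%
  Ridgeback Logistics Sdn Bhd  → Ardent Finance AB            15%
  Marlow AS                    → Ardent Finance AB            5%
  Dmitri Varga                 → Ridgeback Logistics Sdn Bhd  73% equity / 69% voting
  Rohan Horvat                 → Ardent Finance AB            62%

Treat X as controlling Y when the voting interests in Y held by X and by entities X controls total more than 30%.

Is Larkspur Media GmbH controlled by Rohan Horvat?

Rohan holds 62% of Ardent, so Rohan controls Ardent.
Neither Rohan nor any entity Rohan controls holds any voting interest in Larkspur.
So Rohan does not control Larkspur.

No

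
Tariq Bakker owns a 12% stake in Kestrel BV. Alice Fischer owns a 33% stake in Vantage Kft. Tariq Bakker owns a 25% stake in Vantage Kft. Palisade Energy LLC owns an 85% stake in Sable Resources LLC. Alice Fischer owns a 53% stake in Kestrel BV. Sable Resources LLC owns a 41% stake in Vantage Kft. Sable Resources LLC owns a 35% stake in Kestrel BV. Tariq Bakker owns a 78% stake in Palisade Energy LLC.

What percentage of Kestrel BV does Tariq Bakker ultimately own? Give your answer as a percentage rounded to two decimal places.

35.21%

Tariq reaches Kestrel along 2 paths.
Via Palisade → Sable: 78% × 85% × 35% = 23.205%.
Direct stake: 12% = 12%.
Total: 23.205% + 12% = 35.205%.
Rounded: 35.21%.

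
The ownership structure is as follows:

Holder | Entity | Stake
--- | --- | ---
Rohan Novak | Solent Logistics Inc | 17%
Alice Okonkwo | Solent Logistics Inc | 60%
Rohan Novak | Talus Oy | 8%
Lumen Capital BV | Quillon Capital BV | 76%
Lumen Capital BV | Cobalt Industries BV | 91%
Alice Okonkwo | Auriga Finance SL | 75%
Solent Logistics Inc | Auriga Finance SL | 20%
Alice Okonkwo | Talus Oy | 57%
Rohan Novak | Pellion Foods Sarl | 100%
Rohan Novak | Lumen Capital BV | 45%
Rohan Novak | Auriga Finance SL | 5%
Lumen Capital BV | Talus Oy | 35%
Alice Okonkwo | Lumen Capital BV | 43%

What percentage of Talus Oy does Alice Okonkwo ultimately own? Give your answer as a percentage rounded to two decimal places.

72.05%

Alice reaches Talus along 2 paths.
Direct stake: 57% = 57%.
Via Lumen: 43% × 35% = 15.05%.
Total: 57% + 15.05% = 72.05%.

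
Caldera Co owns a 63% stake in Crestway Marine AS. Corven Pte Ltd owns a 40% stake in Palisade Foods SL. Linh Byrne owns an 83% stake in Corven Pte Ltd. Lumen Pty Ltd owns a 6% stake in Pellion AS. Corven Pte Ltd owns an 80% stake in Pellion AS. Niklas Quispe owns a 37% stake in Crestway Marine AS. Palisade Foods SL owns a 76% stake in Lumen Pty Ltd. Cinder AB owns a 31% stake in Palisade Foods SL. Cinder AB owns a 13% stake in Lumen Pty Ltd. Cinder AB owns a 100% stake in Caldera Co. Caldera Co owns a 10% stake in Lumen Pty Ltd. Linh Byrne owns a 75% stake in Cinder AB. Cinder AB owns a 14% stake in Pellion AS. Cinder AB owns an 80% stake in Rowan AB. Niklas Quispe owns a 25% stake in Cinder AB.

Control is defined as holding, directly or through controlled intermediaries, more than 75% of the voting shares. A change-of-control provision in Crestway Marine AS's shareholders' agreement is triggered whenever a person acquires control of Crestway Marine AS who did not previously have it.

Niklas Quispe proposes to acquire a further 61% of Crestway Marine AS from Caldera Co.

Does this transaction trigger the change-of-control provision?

Yes

The purchase adds only to Niklas's holdings (Caldera's stake shrinks), so Niklas is the only person who could newly come to control Crestway.
Niklas's largest direct stake is 37% in Crestway, which does not meet the threshold, so Niklas controls no company.
In Crestway, Niklas's side holds only 37%, not > 75%.
So before the transaction, Niklas does not control Crestway.
After the purchase, Niklas's direct stake in Crestway rises to 37% + 61% = 98%, and Caldera's stake falls to 2%.
Niklas holds 98% of Crestway, so Niklas controls Crestway.
Niklas did not control Crestway before and does after, so the clause is triggered.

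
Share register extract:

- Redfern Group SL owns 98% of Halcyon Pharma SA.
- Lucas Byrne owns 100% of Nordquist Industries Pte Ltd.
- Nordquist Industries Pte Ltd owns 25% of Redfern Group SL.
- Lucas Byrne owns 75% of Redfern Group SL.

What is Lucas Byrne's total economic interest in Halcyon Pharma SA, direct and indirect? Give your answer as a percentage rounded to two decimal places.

Lucas reaches Halcyon along 2 paths.
Via Nordquist → Redfern: 100% × 25% × 98% = 24.5%.
Via Redfern: 75% × 98% = 73.5%.
Total: 24.5% + 73.5% = 98%.
Rounded: 98.00%.

98.00%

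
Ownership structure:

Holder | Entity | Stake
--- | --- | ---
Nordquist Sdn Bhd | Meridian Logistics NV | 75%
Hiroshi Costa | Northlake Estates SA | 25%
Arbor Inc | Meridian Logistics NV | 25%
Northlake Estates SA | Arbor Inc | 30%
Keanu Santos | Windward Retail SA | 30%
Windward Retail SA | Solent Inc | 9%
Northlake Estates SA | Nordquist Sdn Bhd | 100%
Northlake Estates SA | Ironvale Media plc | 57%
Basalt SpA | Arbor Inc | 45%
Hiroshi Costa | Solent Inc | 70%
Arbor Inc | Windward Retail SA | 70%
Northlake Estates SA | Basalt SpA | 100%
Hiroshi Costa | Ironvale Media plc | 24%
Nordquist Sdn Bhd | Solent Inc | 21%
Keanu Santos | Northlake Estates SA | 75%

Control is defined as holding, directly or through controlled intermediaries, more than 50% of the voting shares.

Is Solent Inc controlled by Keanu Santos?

Keanu holds 75% of Northlake, so Keanu controls Northlake.
Northlake holds 100% of Basalt, so Keanu controls Basalt.
Northlake holds 57% of Ironvale, so Keanu controls Ironvale.
Basalt and Northlake together hold 45% + 30% = 75% of Arbor, so Keanu controls Arbor.
Northlake holds 100% of Nordquist, so Keanu controls Nordquist.
Arbor and Keanu together hold 70% + 30% = 100% of Windward, so Keanu controls Windward.
Arbor and Nordquist together hold 25% + 75% = 100% of Meridian, so Keanu controls Meridian.
In Solent, Keanu's side holds only 9% + 21% = 30%, not > 50%.
So Keanu does not control Solent.

No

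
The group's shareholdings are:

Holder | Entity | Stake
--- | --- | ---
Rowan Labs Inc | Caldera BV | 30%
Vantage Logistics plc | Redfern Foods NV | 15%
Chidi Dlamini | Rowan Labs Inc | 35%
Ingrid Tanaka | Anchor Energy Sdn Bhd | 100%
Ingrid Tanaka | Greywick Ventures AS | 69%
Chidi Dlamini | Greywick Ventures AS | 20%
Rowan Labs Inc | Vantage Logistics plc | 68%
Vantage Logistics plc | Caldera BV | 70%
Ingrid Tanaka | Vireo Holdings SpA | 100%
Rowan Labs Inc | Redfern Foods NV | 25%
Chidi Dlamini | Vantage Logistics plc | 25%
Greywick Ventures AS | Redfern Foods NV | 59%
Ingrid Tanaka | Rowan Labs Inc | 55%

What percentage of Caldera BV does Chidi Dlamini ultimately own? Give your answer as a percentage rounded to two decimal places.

44.66%

Chidi reaches Caldera along 3 paths.
Via Vantage: 25% × 70% = 17.5%.
Via Rowan → Vantage: 35% × 68% × 70% = 16.66%.
Via Rowan: 35% × 30% = 10.5%.
Total: 17.5% + 16.66% + 10.5% = 44.66%.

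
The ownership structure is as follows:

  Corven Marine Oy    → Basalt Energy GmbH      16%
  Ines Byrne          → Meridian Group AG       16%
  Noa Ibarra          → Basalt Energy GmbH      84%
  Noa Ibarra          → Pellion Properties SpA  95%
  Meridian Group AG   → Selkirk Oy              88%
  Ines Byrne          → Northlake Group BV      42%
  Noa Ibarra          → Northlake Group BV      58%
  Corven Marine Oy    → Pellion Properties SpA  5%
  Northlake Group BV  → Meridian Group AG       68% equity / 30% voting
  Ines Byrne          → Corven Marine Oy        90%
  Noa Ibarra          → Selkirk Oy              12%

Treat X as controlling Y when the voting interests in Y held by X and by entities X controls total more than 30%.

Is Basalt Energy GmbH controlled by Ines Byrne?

Ines holds 42% of Northlake, so Ines controls Northlake.
Ines holds 90% of Corven, so Ines controls Corven.
Ines and Northlake together hold 16% + 30% = 46% of Meridian, so Ines controls Meridian.
Meridian holds 88% of Selkirk, so Ines controls Selkirk.
In Basalt, Ines's side holds only 16%, not > 30%.
So Ines does not control Basalt.

No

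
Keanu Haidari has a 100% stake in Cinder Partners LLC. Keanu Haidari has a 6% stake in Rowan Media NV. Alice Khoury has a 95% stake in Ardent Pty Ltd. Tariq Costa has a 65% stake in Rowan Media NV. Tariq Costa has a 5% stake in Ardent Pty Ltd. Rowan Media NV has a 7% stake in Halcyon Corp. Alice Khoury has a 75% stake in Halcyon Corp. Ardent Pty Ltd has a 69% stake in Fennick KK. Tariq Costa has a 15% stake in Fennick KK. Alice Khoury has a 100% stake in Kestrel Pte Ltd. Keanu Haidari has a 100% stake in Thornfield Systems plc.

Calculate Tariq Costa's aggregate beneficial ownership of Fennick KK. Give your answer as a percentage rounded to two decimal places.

Tariq reaches Fennick along 2 paths.
Via Ardent: 5% × 69% = 3.45%.
Direct stake: 15% = 15%.
Total: 3.45% + 15% = 18.45%.

18.45%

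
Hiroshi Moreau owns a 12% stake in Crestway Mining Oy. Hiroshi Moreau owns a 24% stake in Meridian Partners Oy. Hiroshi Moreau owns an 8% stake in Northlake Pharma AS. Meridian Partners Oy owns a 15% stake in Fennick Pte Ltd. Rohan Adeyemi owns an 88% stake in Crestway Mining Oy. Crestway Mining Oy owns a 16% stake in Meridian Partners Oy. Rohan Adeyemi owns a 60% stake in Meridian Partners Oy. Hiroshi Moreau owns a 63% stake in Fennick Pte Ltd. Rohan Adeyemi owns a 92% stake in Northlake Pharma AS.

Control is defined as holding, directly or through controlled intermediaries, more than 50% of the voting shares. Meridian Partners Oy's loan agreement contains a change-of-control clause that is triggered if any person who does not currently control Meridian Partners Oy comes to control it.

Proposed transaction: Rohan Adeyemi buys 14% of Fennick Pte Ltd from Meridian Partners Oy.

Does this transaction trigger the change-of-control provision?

No

The purchase adds only to Rohan's holdings (Meridian's stake shrinks), so Rohan is the only person who could newly come to control Meridian.
Rohan holds 88% of Crestway, so Rohan controls Crestway.
Rohan and Crestway together hold 60% + 16% = 76% of Meridian, so Rohan controls Meridian.
So Rohan already controls Meridian before the transaction.
After the purchase, Rohan holds 14% of Fennick directly, and Meridian's stake falls to 1%.
Rohan controlled Meridian already, so this is not a new person acquiring control; every other person's position is unchanged or reduced.
No new person acquires control, so the clause is not triggered.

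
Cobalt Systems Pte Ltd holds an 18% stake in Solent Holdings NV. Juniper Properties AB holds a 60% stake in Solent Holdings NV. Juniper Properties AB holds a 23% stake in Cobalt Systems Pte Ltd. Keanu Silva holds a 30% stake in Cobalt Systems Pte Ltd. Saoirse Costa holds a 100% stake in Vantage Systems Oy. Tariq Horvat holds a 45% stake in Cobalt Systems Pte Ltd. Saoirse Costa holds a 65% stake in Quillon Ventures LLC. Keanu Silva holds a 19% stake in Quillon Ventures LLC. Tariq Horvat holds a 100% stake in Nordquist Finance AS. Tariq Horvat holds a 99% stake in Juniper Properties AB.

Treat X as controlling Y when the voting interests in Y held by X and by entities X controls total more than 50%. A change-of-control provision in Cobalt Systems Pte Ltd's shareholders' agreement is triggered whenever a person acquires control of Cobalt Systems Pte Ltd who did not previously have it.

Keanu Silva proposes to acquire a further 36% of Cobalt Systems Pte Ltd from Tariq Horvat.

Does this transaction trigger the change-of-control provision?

Yes

The purchase adds only to Keanu's holdings (Tariq's stake shrinks), so Keanu is the only person who could newly come to control Cobalt.
Keanu's largest direct stake is 30% in Cobalt, which does not meet the threshold, so Keanu controls no company.
In Cobalt, Keanu's side holds only 30%, not > 50%.
So before the transaction, Keanu does not control Cobalt.
After the purchase, Keanu's direct stake in Cobalt rises to 30% + 36% = 66%, and Tariq's stake falls to 9%.
Keanu holds 66% of Cobalt, so Keanu controls Cobalt.
Keanu did not control Cobalt before and does after, so the clause is triggered.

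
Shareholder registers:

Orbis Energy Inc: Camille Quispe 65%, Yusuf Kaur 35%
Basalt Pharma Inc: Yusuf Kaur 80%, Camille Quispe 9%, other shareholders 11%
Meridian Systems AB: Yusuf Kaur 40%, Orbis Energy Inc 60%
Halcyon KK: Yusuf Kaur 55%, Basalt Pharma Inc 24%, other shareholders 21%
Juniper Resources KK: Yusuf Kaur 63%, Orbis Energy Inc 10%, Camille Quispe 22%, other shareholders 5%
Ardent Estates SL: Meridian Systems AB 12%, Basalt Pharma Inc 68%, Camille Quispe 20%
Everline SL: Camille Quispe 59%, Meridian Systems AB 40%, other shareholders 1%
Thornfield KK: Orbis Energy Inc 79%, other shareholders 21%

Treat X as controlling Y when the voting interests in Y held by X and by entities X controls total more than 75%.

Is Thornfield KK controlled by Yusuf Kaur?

Yusuf holds 80% of Basalt, so Yusuf controls Basalt.
Yusuf and Basalt together hold 55% + 24% = 79% of Halcyon, so Yusuf controls Halcyon.
Neither Yusuf nor any entity Yusuf controls holds any voting interest in Thornfield.
So Yusuf does not control Thornfield.

No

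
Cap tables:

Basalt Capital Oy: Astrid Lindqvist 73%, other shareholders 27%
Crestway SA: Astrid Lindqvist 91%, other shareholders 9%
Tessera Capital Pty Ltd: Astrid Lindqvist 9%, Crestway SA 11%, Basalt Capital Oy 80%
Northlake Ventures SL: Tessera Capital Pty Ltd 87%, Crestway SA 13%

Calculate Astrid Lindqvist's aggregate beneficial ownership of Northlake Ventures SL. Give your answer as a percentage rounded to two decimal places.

Astrid reaches Northlake along 4 paths.
Via Tessera: 9% × 87% = 7.83%.
Via Crestway → Tessera: 91% × 11% × 87% = 8.7087%.
Via Basalt → Tessera: 73% × 80% × 87% = 50.808%.
Via Crestway: 91% × 13% = 11.83%.
Total: 7.83% + 8.7087% + 50.808% + 11.83% = 79.1767%.
Rounded: 79.18%.

79.18%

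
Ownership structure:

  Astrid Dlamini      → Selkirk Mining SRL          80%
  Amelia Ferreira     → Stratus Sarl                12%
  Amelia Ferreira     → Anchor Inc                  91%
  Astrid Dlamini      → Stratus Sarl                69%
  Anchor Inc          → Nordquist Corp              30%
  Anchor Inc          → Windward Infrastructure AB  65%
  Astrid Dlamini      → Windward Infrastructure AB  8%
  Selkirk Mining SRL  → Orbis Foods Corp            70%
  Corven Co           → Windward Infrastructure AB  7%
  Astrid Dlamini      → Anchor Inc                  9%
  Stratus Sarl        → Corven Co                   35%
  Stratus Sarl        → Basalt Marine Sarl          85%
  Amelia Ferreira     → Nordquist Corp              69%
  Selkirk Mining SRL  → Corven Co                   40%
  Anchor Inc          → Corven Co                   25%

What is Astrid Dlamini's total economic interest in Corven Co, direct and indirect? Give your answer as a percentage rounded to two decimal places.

58.40%

Astrid reaches Corven along 3 paths.
Via Anchor: 9% × 25% = 2.25%.
Via Stratus: 69% × 35% = 24.15%.
Via Selkirk: 80% × 40% = 32%.
Total: 2.25% + 24.15% + 32% = 58.4%.
Rounded: 58.40%.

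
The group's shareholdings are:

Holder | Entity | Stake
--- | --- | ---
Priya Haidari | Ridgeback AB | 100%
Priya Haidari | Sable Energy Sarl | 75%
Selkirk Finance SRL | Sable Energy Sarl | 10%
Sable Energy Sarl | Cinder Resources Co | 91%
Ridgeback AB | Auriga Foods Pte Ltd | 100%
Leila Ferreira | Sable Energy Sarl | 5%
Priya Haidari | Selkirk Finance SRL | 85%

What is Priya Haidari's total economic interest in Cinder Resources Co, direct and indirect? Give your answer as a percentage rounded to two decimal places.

Priya reaches Cinder along 2 paths.
Via Sable: 75% × 91% = 68.25%.
Via Selkirk → Sable: 85% × 10% × 91% = 7.735%.
Total: 68.25% + 7.735% = 75.985%.
Rounded: 75.99%.

75.99%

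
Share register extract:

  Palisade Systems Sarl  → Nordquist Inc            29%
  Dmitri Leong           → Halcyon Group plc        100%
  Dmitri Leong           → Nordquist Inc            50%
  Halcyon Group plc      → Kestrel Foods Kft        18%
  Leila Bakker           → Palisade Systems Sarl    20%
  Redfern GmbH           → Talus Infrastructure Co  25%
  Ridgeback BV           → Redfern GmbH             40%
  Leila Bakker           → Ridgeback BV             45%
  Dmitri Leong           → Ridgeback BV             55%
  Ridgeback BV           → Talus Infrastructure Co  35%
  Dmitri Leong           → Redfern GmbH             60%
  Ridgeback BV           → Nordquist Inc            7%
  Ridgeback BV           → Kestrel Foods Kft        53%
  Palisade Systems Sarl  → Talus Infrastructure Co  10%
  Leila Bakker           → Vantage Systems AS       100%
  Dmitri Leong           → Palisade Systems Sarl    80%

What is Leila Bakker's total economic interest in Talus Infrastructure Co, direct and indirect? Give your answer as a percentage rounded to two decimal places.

Leila reaches Talus along 3 paths.
Via Palisade: 20% × 10% = 2%.
Via Ridgeback → Redfern: 45% × 40% × 25% = 4.5%.
Via Ridgeback: 45% × 35% = 15.75%.
Total: 2% + 4.5% + 15.75% = 22.25%.

22.25%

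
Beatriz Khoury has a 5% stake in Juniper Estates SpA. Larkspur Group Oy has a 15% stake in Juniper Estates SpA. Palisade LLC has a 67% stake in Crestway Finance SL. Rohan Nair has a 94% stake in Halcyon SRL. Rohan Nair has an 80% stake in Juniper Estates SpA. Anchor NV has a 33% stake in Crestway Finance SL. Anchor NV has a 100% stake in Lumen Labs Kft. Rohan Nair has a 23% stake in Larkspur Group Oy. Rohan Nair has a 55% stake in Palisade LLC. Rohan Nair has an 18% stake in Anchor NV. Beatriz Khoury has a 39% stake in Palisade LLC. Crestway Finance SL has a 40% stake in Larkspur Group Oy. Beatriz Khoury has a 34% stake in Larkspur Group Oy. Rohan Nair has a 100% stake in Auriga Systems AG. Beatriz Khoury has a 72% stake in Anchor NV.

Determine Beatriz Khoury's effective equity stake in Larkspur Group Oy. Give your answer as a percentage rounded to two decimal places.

53.96%

Beatriz reaches Larkspur along 3 paths.
Direct stake: 34% = 34%.
Via Anchor → Crestway: 72% × 33% × 40% = 9.504%.
Via Palisade → Crestway: 39% × 67% × 40% = 10.452%.
Total: 34% + 9.504% + 10.452% = 53.956%.
Rounded: 53.96%.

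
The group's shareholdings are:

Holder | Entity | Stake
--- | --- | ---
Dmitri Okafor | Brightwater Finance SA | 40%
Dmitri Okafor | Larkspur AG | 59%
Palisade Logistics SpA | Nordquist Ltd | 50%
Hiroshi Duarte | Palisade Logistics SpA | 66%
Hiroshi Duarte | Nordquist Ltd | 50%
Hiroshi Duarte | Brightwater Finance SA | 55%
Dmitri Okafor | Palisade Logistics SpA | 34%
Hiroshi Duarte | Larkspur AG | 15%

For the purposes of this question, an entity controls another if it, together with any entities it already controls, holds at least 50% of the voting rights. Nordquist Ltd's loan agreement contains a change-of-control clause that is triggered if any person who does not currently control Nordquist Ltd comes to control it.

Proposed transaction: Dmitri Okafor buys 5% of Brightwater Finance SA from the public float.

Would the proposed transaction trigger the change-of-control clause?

The purchase changes only Dmitri's holdings, so Dmitri is the only person who could newly come to control Nordquist.
Dmitri holds 59% of Larkspur, so Dmitri controls Larkspur.
Neither Dmitri nor any entity Dmitri controls holds any voting interest in Nordquist.
So before the transaction, Dmitri does not control Nordquist.
After the purchase, Dmitri's direct stake in Brightwater rises to 40% + 5% = 45%.
Dmitri's side now holds 45% of Brightwater, not ≥ 50%, so Dmitri still does not control Brightwater.
After the transaction, neither Dmitri nor any entity Dmitri controls holds a voting interest in Nordquist, so Dmitri still does not control it.
No new person acquires control, so the clause is not triggered.

No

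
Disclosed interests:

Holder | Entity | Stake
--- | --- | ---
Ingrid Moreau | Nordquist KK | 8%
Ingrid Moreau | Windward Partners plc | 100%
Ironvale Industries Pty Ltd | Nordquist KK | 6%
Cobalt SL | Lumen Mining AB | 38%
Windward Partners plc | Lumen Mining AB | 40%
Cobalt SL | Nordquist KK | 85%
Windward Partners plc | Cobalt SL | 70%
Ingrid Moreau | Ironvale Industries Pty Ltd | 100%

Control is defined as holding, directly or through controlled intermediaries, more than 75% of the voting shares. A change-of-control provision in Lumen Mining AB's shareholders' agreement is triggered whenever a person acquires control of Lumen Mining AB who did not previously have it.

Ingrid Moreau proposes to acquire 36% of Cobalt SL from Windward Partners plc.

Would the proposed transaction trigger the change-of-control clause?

No

The purchase adds only to Ingrid's holdings (Windward's stake shrinks), so Ingrid is the only person who could newly come to control Lumen.
Ingrid holds 100% of Ironvale, so Ingrid controls Ironvale.
Ingrid holds 100% of Windward, so Ingrid controls Windward.
In Lumen, Ingrid's side holds only 40%, not > 75%.
So before the transaction, Ingrid does not control Lumen.
After the purchase, Ingrid holds 36% of Cobalt directly, and Windward's stake falls to 34%.
Ingrid's side now holds 34% + 36% = 70% of Cobalt, not > 75%, so Ingrid still does not control Cobalt.
After the transaction, Ingrid's side holds 40% of Lumen, not > 75%, so Ingrid still does not control Lumen.
No new person acquires control, so the clause is not triggered.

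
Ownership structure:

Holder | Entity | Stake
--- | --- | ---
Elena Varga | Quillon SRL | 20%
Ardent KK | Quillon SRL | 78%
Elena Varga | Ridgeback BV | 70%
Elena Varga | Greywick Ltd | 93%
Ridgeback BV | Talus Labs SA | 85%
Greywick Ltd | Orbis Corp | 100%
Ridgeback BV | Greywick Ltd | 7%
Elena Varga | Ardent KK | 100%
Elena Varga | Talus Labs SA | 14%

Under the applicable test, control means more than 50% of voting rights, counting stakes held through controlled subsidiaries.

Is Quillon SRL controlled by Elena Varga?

Yes

Elena holds 100% of Ardent, so Elena controls Ardent.
Elena and Ardent together hold 20% + 78% = 98% of Quillon, so Elena controls Quillon.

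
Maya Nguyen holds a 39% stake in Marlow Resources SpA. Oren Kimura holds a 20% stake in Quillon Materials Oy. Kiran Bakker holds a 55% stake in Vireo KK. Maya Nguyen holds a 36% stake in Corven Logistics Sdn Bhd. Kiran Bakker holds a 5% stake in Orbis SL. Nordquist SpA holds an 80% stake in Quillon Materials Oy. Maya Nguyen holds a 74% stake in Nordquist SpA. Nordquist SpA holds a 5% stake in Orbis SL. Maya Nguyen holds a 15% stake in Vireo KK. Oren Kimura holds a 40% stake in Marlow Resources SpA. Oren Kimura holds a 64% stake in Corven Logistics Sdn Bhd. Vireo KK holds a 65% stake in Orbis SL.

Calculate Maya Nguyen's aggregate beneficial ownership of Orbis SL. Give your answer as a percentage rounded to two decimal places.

13.45%

Maya reaches Orbis along 2 paths.
Via Vireo: 15% × 65% = 9.75%.
Via Nordquist: 74% × 5% = 3.7%.
Total: 9.75% + 3.7% = 13.45%.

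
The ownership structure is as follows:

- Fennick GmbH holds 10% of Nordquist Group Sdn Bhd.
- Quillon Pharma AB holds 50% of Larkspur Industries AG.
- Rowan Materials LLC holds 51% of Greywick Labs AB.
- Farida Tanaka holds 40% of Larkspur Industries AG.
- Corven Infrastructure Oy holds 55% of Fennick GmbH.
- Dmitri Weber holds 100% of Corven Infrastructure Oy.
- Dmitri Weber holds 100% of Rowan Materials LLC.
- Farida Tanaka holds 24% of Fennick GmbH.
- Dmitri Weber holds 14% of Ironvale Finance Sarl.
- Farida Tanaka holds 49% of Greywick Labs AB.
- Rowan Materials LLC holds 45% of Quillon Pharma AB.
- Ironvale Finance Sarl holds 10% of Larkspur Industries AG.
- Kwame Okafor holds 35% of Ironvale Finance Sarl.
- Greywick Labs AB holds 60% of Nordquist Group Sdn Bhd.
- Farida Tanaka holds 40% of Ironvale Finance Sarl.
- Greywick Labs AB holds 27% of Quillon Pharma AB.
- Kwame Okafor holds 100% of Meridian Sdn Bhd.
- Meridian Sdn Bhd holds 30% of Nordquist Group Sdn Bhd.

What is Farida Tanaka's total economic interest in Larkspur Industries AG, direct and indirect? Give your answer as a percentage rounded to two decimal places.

50.62%

Farida reaches Larkspur along 3 paths.
Direct stake: 40% = 40%.
Via Ironvale: 40% × 10% = 4%.
Via Greywick → Quillon: 49% × 27% × 50% = 6.615%.
Total: 40% + 4% + 6.615% = 50.615%.
Rounded: 50.62%.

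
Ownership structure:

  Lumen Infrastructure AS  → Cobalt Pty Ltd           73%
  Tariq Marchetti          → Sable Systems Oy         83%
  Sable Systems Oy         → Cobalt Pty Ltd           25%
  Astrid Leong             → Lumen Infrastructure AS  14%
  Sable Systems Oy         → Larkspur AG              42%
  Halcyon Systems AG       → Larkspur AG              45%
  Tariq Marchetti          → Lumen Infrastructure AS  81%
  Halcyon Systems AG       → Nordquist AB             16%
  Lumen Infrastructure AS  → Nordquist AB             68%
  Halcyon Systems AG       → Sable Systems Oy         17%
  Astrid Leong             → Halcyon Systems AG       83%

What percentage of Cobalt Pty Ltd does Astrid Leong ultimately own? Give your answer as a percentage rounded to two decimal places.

13.75%

Astrid reaches Cobalt along 2 paths.
Via Halcyon → Sable: 83% × 17% × 25% = 3.5275%.
Via Lumen: 14% × 73% = 10.22%.
Total: 3.5275% + 10.22% = 13.7475%.
Rounded: 13.75%.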